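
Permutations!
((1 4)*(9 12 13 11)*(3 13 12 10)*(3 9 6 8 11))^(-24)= ((1 4)(3 13)(6 8 11)(9 10))^(-24)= (13)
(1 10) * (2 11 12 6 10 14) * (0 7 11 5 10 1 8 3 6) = [7, 14, 5, 6, 4, 10, 1, 11, 3, 9, 8, 12, 0, 13, 2] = (0 7 11 12)(1 14 2 5 10 8 3 6)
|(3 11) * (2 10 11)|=|(2 10 11 3)|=4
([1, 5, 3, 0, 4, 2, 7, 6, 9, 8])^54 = (9)(0 3 2 5 1)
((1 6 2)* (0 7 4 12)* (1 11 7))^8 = ((0 1 6 2 11 7 4 12))^8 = (12)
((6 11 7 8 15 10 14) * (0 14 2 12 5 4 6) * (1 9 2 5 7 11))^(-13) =((0 14)(1 9 2 12 7 8 15 10 5 4 6))^(-13) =(0 14)(1 4 10 8 12 9 6 5 15 7 2)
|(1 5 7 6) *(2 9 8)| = 12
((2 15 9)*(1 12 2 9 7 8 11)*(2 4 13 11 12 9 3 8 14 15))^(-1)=(1 11 13 4 12 8 3 9)(7 15 14)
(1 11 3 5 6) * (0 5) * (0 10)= (0 5 6 1 11 3 10)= [5, 11, 2, 10, 4, 6, 1, 7, 8, 9, 0, 3]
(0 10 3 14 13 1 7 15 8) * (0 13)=(0 10 3 14)(1 7 15 8 13)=[10, 7, 2, 14, 4, 5, 6, 15, 13, 9, 3, 11, 12, 1, 0, 8]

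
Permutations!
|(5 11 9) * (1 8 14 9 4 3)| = 8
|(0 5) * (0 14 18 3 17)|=6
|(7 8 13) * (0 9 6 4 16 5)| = |(0 9 6 4 16 5)(7 8 13)| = 6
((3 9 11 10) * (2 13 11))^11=(2 9 3 10 11 13)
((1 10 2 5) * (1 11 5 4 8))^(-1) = (1 8 4 2 10)(5 11)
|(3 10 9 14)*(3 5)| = 5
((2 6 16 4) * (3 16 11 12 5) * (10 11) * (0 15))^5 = (0 15)(2 5 6 3 10 16 11 4 12)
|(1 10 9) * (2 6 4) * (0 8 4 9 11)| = 9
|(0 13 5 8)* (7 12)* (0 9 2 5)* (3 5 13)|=14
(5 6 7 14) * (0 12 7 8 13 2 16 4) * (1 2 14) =(0 12 7 1 2 16 4)(5 6 8 13 14) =[12, 2, 16, 3, 0, 6, 8, 1, 13, 9, 10, 11, 7, 14, 5, 15, 4]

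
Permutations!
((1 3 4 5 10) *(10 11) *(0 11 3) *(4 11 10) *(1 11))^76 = (0 1 3 5 4 11 10)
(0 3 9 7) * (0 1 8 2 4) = (0 3 9 7 1 8 2 4) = [3, 8, 4, 9, 0, 5, 6, 1, 2, 7]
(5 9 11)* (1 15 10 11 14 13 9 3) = (1 15 10 11 5 3)(9 14 13) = [0, 15, 2, 1, 4, 3, 6, 7, 8, 14, 11, 5, 12, 9, 13, 10]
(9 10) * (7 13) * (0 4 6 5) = (0 4 6 5)(7 13)(9 10) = [4, 1, 2, 3, 6, 0, 5, 13, 8, 10, 9, 11, 12, 7]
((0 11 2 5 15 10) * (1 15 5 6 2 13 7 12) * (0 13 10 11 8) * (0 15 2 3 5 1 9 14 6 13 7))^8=(0 14 8 6 15 3 11 5 10 1 7 2 12 13 9)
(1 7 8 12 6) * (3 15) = (1 7 8 12 6)(3 15) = [0, 7, 2, 15, 4, 5, 1, 8, 12, 9, 10, 11, 6, 13, 14, 3]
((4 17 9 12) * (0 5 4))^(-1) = ((0 5 4 17 9 12))^(-1) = (0 12 9 17 4 5)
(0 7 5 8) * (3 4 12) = (0 7 5 8)(3 4 12) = [7, 1, 2, 4, 12, 8, 6, 5, 0, 9, 10, 11, 3]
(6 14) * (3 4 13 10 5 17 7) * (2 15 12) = (2 15 12)(3 4 13 10 5 17 7)(6 14) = [0, 1, 15, 4, 13, 17, 14, 3, 8, 9, 5, 11, 2, 10, 6, 12, 16, 7]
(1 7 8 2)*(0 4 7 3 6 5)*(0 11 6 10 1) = (0 4 7 8 2)(1 3 10)(5 11 6) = [4, 3, 0, 10, 7, 11, 5, 8, 2, 9, 1, 6]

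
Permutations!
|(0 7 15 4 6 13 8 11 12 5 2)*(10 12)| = |(0 7 15 4 6 13 8 11 10 12 5 2)| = 12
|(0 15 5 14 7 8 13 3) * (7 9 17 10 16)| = 12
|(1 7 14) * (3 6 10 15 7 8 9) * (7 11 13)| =11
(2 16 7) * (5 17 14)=(2 16 7)(5 17 14)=[0, 1, 16, 3, 4, 17, 6, 2, 8, 9, 10, 11, 12, 13, 5, 15, 7, 14]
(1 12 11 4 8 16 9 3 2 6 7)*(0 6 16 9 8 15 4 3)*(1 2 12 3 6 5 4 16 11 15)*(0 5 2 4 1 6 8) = (0 2 11 8 9 5 1 3 12 15 16)(4 6 7) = [2, 3, 11, 12, 6, 1, 7, 4, 9, 5, 10, 8, 15, 13, 14, 16, 0]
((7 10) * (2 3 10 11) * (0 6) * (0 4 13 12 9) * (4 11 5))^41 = (0 10 12 2 4 6 7 9 3 13 11 5)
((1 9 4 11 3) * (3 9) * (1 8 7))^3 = ((1 3 8 7)(4 11 9))^3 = (11)(1 7 8 3)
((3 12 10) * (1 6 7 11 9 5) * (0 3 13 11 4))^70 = (0 7 1 9 13 12)(3 4 6 5 11 10) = ((0 3 12 10 13 11 9 5 1 6 7 4))^70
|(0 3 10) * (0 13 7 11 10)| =|(0 3)(7 11 10 13)| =4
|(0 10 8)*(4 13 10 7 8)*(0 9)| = |(0 7 8 9)(4 13 10)| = 12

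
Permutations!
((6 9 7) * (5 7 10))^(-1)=((5 7 6 9 10))^(-1)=(5 10 9 6 7)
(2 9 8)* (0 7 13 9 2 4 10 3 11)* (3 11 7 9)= (0 9 8 4 10 11)(3 7 13)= [9, 1, 2, 7, 10, 5, 6, 13, 4, 8, 11, 0, 12, 3]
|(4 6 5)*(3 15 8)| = |(3 15 8)(4 6 5)| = 3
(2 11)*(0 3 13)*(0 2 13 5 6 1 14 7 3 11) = (0 11 13 2)(1 14 7 3 5 6) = [11, 14, 0, 5, 4, 6, 1, 3, 8, 9, 10, 13, 12, 2, 7]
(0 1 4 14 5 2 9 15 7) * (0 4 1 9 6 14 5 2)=(0 9 15 7 4 5)(2 6 14)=[9, 1, 6, 3, 5, 0, 14, 4, 8, 15, 10, 11, 12, 13, 2, 7]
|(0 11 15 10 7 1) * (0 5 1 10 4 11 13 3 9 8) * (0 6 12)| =42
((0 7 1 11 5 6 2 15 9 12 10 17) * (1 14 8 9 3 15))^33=((0 7 14 8 9 12 10 17)(1 11 5 6 2)(3 15))^33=(0 7 14 8 9 12 10 17)(1 6 11 2 5)(3 15)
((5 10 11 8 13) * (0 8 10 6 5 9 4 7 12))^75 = (0 7 9 8 12 4 13)(5 6)(10 11)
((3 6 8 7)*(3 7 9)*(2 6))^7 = ((2 6 8 9 3))^7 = (2 8 3 6 9)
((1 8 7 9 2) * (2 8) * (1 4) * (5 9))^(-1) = (1 4 2)(5 7 8 9)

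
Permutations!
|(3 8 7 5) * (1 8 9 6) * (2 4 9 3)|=8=|(1 8 7 5 2 4 9 6)|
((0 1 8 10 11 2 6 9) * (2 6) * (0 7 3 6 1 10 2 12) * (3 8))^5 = (0 6 12 3 2 1 8 11 7 10 9)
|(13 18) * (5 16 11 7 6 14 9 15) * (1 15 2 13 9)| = |(1 15 5 16 11 7 6 14)(2 13 18 9)| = 8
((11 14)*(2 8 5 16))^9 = ((2 8 5 16)(11 14))^9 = (2 8 5 16)(11 14)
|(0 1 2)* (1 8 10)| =5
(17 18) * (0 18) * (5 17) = (0 18 5 17) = [18, 1, 2, 3, 4, 17, 6, 7, 8, 9, 10, 11, 12, 13, 14, 15, 16, 0, 5]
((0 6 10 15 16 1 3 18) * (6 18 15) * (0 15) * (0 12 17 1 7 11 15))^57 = ((0 18)(1 3 12 17)(6 10)(7 11 15 16))^57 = (0 18)(1 3 12 17)(6 10)(7 11 15 16)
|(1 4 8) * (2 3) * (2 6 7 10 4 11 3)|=8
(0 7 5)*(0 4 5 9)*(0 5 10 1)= (0 7 9 5 4 10 1)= [7, 0, 2, 3, 10, 4, 6, 9, 8, 5, 1]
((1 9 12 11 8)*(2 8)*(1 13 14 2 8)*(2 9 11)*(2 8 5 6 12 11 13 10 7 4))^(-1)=((1 13 14 9 11 5 6 12 8 10 7 4 2))^(-1)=(1 2 4 7 10 8 12 6 5 11 9 14 13)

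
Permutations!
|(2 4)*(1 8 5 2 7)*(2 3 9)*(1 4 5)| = |(1 8)(2 5 3 9)(4 7)| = 4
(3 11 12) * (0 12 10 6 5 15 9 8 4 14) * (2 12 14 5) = [14, 1, 12, 11, 5, 15, 2, 7, 4, 8, 6, 10, 3, 13, 0, 9] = (0 14)(2 12 3 11 10 6)(4 5 15 9 8)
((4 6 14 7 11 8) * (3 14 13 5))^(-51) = (3 11 6)(4 5 7)(8 13 14)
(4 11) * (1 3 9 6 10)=(1 3 9 6 10)(4 11)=[0, 3, 2, 9, 11, 5, 10, 7, 8, 6, 1, 4]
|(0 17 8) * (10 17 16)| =5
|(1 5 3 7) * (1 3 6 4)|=4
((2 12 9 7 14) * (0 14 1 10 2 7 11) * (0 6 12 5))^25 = (0 10 14 2 7 5 1)(6 12 9 11)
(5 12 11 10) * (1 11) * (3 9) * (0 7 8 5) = (0 7 8 5 12 1 11 10)(3 9) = [7, 11, 2, 9, 4, 12, 6, 8, 5, 3, 0, 10, 1]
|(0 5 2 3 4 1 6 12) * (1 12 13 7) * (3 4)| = |(0 5 2 4 12)(1 6 13 7)| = 20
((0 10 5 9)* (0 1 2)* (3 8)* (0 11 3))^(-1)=(0 8 3 11 2 1 9 5 10)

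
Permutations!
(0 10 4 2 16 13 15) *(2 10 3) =(0 3 2 16 13 15)(4 10) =[3, 1, 16, 2, 10, 5, 6, 7, 8, 9, 4, 11, 12, 15, 14, 0, 13]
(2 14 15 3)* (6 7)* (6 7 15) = (2 14 6 15 3) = [0, 1, 14, 2, 4, 5, 15, 7, 8, 9, 10, 11, 12, 13, 6, 3]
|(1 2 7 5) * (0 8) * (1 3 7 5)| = |(0 8)(1 2 5 3 7)| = 10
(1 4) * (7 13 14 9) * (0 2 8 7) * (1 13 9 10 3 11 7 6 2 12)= [12, 4, 8, 11, 13, 5, 2, 9, 6, 0, 3, 7, 1, 14, 10]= (0 12 1 4 13 14 10 3 11 7 9)(2 8 6)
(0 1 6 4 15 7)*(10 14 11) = (0 1 6 4 15 7)(10 14 11) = [1, 6, 2, 3, 15, 5, 4, 0, 8, 9, 14, 10, 12, 13, 11, 7]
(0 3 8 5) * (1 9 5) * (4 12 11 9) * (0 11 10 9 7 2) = [3, 4, 0, 8, 12, 11, 6, 2, 1, 5, 9, 7, 10] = (0 3 8 1 4 12 10 9 5 11 7 2)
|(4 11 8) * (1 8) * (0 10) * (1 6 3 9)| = 14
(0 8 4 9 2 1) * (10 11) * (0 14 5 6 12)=(0 8 4 9 2 1 14 5 6 12)(10 11)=[8, 14, 1, 3, 9, 6, 12, 7, 4, 2, 11, 10, 0, 13, 5]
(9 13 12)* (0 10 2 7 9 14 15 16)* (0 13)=(0 10 2 7 9)(12 14 15 16 13)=[10, 1, 7, 3, 4, 5, 6, 9, 8, 0, 2, 11, 14, 12, 15, 16, 13]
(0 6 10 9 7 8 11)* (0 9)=[6, 1, 2, 3, 4, 5, 10, 8, 11, 7, 0, 9]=(0 6 10)(7 8 11 9)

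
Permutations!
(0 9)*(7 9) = (0 7 9) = [7, 1, 2, 3, 4, 5, 6, 9, 8, 0]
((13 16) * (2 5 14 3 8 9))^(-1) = ((2 5 14 3 8 9)(13 16))^(-1) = (2 9 8 3 14 5)(13 16)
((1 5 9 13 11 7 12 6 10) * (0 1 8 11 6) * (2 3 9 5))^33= (0 11 6 3)(1 7 10 9)(2 12 8 13)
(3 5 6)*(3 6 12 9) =(3 5 12 9) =[0, 1, 2, 5, 4, 12, 6, 7, 8, 3, 10, 11, 9]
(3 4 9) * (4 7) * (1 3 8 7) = (1 3)(4 9 8 7) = [0, 3, 2, 1, 9, 5, 6, 4, 7, 8]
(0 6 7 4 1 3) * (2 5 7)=(0 6 2 5 7 4 1 3)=[6, 3, 5, 0, 1, 7, 2, 4]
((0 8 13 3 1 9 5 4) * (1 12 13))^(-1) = ((0 8 1 9 5 4)(3 12 13))^(-1) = (0 4 5 9 1 8)(3 13 12)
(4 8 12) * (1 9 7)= (1 9 7)(4 8 12)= [0, 9, 2, 3, 8, 5, 6, 1, 12, 7, 10, 11, 4]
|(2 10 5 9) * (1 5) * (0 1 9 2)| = 6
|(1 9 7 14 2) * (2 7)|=6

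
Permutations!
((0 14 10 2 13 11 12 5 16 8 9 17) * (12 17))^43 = (0 14 10 2 13 11 17)(5 9 16 12 8)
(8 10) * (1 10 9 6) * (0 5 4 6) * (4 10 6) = (0 5 10 8 9)(1 6) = [5, 6, 2, 3, 4, 10, 1, 7, 9, 0, 8]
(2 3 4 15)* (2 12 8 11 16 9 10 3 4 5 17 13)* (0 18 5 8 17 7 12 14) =(0 18 5 7 12 17 13 2 4 15 14)(3 8 11 16 9 10) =[18, 1, 4, 8, 15, 7, 6, 12, 11, 10, 3, 16, 17, 2, 0, 14, 9, 13, 5]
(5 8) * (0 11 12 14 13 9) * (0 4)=(0 11 12 14 13 9 4)(5 8)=[11, 1, 2, 3, 0, 8, 6, 7, 5, 4, 10, 12, 14, 9, 13]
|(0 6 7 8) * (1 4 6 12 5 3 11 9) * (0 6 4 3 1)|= 21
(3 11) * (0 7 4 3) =(0 7 4 3 11) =[7, 1, 2, 11, 3, 5, 6, 4, 8, 9, 10, 0]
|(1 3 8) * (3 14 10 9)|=|(1 14 10 9 3 8)|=6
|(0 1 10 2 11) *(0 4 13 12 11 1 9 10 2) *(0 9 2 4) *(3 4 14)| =|(0 2 1 14 3 4 13 12 11)(9 10)| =18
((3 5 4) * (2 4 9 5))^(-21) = ((2 4 3)(5 9))^(-21) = (5 9)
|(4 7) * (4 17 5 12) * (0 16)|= |(0 16)(4 7 17 5 12)|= 10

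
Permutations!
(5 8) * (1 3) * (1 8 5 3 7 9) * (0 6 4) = (0 6 4)(1 7 9)(3 8) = [6, 7, 2, 8, 0, 5, 4, 9, 3, 1]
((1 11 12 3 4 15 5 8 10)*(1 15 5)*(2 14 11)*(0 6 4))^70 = (0 10 11 4 1 3 8 14 6 15 12 5 2) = ((0 6 4 5 8 10 15 1 2 14 11 12 3))^70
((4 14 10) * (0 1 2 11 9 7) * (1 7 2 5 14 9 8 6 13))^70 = ((0 7)(1 5 14 10 4 9 2 11 8 6 13))^70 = (1 4 8 5 9 6 14 2 13 10 11)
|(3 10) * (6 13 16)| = 6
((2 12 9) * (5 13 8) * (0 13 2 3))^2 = ((0 13 8 5 2 12 9 3))^2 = (0 8 2 9)(3 13 5 12)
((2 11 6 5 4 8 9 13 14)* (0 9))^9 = ((0 9 13 14 2 11 6 5 4 8))^9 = (0 8 4 5 6 11 2 14 13 9)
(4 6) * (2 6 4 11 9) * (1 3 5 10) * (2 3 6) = [0, 6, 2, 5, 4, 10, 11, 7, 8, 3, 1, 9] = (1 6 11 9 3 5 10)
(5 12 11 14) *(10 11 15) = [0, 1, 2, 3, 4, 12, 6, 7, 8, 9, 11, 14, 15, 13, 5, 10] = (5 12 15 10 11 14)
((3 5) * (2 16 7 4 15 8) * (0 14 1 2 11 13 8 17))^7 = (0 15 7 2 14 17 4 16 1)(3 5)(8 11 13)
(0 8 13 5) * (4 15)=(0 8 13 5)(4 15)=[8, 1, 2, 3, 15, 0, 6, 7, 13, 9, 10, 11, 12, 5, 14, 4]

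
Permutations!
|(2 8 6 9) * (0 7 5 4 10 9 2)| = |(0 7 5 4 10 9)(2 8 6)| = 6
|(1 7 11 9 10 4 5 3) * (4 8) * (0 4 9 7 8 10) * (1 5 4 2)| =10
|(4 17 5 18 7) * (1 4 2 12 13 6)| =|(1 4 17 5 18 7 2 12 13 6)| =10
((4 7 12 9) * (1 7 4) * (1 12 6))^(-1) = ((1 7 6)(9 12))^(-1) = (1 6 7)(9 12)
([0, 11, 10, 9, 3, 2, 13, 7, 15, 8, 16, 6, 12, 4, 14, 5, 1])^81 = [0, 13, 1, 15, 8, 16, 3, 7, 2, 5, 11, 4, 12, 9, 14, 10, 6]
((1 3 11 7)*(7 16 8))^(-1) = (1 7 8 16 11 3)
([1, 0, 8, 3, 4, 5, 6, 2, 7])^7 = [1, 0, 8, 3, 4, 5, 6, 2, 7]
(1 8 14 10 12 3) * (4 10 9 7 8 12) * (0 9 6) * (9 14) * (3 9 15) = (0 14 6)(1 12 9 7 8 15 3)(4 10) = [14, 12, 2, 1, 10, 5, 0, 8, 15, 7, 4, 11, 9, 13, 6, 3]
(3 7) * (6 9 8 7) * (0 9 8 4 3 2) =(0 9 4 3 6 8 7 2) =[9, 1, 0, 6, 3, 5, 8, 2, 7, 4]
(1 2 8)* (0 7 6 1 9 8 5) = (0 7 6 1 2 5)(8 9) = [7, 2, 5, 3, 4, 0, 1, 6, 9, 8]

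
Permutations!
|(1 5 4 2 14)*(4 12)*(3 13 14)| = |(1 5 12 4 2 3 13 14)| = 8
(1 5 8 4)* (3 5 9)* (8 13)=(1 9 3 5 13 8 4)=[0, 9, 2, 5, 1, 13, 6, 7, 4, 3, 10, 11, 12, 8]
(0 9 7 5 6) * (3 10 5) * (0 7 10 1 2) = [9, 2, 0, 1, 4, 6, 7, 3, 8, 10, 5] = (0 9 10 5 6 7 3 1 2)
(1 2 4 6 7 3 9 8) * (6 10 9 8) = (1 2 4 10 9 6 7 3 8) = [0, 2, 4, 8, 10, 5, 7, 3, 1, 6, 9]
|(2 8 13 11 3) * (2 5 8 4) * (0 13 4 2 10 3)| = 15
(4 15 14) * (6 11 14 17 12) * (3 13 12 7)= (3 13 12 6 11 14 4 15 17 7)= [0, 1, 2, 13, 15, 5, 11, 3, 8, 9, 10, 14, 6, 12, 4, 17, 16, 7]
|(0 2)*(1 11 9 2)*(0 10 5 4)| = |(0 1 11 9 2 10 5 4)| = 8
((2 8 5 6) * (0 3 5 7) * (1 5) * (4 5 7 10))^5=((0 3 1 7)(2 8 10 4 5 6))^5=(0 3 1 7)(2 6 5 4 10 8)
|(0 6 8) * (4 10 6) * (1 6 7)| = 7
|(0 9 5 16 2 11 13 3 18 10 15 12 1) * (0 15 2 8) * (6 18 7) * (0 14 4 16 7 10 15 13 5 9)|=12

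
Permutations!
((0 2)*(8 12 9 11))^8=(12)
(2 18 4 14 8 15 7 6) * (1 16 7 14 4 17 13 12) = (1 16 7 6 2 18 17 13 12)(8 15 14) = [0, 16, 18, 3, 4, 5, 2, 6, 15, 9, 10, 11, 1, 12, 8, 14, 7, 13, 17]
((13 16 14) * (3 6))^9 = (16)(3 6)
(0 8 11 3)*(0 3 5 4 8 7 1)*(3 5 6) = (0 7 1)(3 5 4 8 11 6) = [7, 0, 2, 5, 8, 4, 3, 1, 11, 9, 10, 6]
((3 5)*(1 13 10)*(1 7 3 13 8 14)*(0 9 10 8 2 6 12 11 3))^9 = ((0 9 10 7)(1 2 6 12 11 3 5 13 8 14))^9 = (0 9 10 7)(1 14 8 13 5 3 11 12 6 2)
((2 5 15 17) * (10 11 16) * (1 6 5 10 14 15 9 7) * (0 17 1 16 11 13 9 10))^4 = ((0 17 2)(1 6 5 10 13 9 7 16 14 15))^4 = (0 17 2)(1 13 14 5 7)(6 9 15 10 16)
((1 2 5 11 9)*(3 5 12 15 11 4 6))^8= ((1 2 12 15 11 9)(3 5 4 6))^8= (1 12 11)(2 15 9)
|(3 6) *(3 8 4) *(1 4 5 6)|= |(1 4 3)(5 6 8)|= 3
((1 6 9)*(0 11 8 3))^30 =(0 8)(3 11)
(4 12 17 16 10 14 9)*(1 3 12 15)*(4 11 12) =[0, 3, 2, 4, 15, 5, 6, 7, 8, 11, 14, 12, 17, 13, 9, 1, 10, 16] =(1 3 4 15)(9 11 12 17 16 10 14)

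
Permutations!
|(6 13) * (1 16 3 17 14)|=|(1 16 3 17 14)(6 13)|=10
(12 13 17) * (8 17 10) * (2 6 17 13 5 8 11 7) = (2 6 17 12 5 8 13 10 11 7) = [0, 1, 6, 3, 4, 8, 17, 2, 13, 9, 11, 7, 5, 10, 14, 15, 16, 12]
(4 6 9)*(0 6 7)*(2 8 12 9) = (0 6 2 8 12 9 4 7) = [6, 1, 8, 3, 7, 5, 2, 0, 12, 4, 10, 11, 9]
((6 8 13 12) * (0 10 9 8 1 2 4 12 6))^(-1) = (0 12 4 2 1 6 13 8 9 10)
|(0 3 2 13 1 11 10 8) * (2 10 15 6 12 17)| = 8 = |(0 3 10 8)(1 11 15 6 12 17 2 13)|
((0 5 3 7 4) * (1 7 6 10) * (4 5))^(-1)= ((0 4)(1 7 5 3 6 10))^(-1)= (0 4)(1 10 6 3 5 7)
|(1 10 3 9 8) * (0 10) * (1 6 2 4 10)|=|(0 1)(2 4 10 3 9 8 6)|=14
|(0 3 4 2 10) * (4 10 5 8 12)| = |(0 3 10)(2 5 8 12 4)| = 15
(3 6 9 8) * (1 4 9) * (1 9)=(1 4)(3 6 9 8)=[0, 4, 2, 6, 1, 5, 9, 7, 3, 8]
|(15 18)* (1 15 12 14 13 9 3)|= 8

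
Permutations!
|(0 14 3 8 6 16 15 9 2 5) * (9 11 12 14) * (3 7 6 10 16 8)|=36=|(0 9 2 5)(6 8 10 16 15 11 12 14 7)|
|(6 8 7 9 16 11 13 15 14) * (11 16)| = |(16)(6 8 7 9 11 13 15 14)| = 8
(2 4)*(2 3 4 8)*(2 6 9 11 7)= (2 8 6 9 11 7)(3 4)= [0, 1, 8, 4, 3, 5, 9, 2, 6, 11, 10, 7]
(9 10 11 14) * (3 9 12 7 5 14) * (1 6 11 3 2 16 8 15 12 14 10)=[0, 6, 16, 9, 4, 10, 11, 5, 15, 1, 3, 2, 7, 13, 14, 12, 8]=(1 6 11 2 16 8 15 12 7 5 10 3 9)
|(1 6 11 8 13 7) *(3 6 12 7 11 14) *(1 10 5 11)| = 24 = |(1 12 7 10 5 11 8 13)(3 6 14)|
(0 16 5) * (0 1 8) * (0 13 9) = (0 16 5 1 8 13 9) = [16, 8, 2, 3, 4, 1, 6, 7, 13, 0, 10, 11, 12, 9, 14, 15, 5]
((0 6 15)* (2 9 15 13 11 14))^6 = (0 9 14 13)(2 11 6 15)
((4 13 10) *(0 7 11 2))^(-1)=(0 2 11 7)(4 10 13)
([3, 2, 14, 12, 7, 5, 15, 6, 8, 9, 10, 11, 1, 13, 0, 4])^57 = [1, 0, 3, 2, 7, 5, 15, 6, 8, 9, 10, 11, 14, 13, 12, 4]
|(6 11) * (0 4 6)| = 4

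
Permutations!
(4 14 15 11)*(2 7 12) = (2 7 12)(4 14 15 11) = [0, 1, 7, 3, 14, 5, 6, 12, 8, 9, 10, 4, 2, 13, 15, 11]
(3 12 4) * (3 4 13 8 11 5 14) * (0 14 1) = [14, 0, 2, 12, 4, 1, 6, 7, 11, 9, 10, 5, 13, 8, 3] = (0 14 3 12 13 8 11 5 1)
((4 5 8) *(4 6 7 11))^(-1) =(4 11 7 6 8 5) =((4 5 8 6 7 11))^(-1)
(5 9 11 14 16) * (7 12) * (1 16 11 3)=(1 16 5 9 3)(7 12)(11 14)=[0, 16, 2, 1, 4, 9, 6, 12, 8, 3, 10, 14, 7, 13, 11, 15, 5]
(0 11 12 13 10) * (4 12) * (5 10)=(0 11 4 12 13 5 10)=[11, 1, 2, 3, 12, 10, 6, 7, 8, 9, 0, 4, 13, 5]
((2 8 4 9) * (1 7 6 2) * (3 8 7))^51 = (1 3 8 4 9)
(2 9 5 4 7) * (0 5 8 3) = (0 5 4 7 2 9 8 3) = [5, 1, 9, 0, 7, 4, 6, 2, 3, 8]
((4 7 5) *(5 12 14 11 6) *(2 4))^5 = ((2 4 7 12 14 11 6 5))^5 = (2 11 7 5 14 4 6 12)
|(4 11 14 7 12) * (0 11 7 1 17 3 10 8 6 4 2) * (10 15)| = |(0 11 14 1 17 3 15 10 8 6 4 7 12 2)| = 14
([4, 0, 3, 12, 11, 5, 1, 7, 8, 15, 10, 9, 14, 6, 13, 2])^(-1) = (0 1 6 13 14 12 3 2 15 9 11 4)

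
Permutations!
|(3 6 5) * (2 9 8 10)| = |(2 9 8 10)(3 6 5)| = 12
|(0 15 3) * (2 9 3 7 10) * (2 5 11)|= |(0 15 7 10 5 11 2 9 3)|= 9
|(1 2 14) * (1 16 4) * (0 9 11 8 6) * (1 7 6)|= |(0 9 11 8 1 2 14 16 4 7 6)|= 11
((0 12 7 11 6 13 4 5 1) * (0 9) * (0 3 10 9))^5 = ((0 12 7 11 6 13 4 5 1)(3 10 9))^5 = (0 13 12 4 7 5 11 1 6)(3 9 10)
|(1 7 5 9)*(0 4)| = 4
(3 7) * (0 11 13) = [11, 1, 2, 7, 4, 5, 6, 3, 8, 9, 10, 13, 12, 0] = (0 11 13)(3 7)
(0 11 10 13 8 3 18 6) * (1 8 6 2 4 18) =(0 11 10 13 6)(1 8 3)(2 4 18) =[11, 8, 4, 1, 18, 5, 0, 7, 3, 9, 13, 10, 12, 6, 14, 15, 16, 17, 2]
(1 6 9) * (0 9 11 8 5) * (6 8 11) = (11)(0 9 1 8 5) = [9, 8, 2, 3, 4, 0, 6, 7, 5, 1, 10, 11]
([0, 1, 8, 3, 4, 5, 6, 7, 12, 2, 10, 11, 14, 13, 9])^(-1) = (2 9 14 12 8)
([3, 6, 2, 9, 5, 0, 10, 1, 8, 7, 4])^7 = (0 4 6 7 3 5 10 1 9)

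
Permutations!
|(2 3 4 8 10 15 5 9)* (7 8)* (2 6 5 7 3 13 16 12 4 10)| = 30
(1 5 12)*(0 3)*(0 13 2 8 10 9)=[3, 5, 8, 13, 4, 12, 6, 7, 10, 0, 9, 11, 1, 2]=(0 3 13 2 8 10 9)(1 5 12)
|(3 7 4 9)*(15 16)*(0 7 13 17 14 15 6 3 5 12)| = |(0 7 4 9 5 12)(3 13 17 14 15 16 6)| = 42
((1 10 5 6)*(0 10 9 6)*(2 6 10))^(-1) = (0 5 10 9 1 6 2)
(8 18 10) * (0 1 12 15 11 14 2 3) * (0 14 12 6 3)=(0 1 6 3 14 2)(8 18 10)(11 12 15)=[1, 6, 0, 14, 4, 5, 3, 7, 18, 9, 8, 12, 15, 13, 2, 11, 16, 17, 10]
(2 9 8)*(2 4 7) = (2 9 8 4 7) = [0, 1, 9, 3, 7, 5, 6, 2, 4, 8]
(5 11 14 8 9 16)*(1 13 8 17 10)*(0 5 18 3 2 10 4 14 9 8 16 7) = (0 5 11 9 7)(1 13 16 18 3 2 10)(4 14 17) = [5, 13, 10, 2, 14, 11, 6, 0, 8, 7, 1, 9, 12, 16, 17, 15, 18, 4, 3]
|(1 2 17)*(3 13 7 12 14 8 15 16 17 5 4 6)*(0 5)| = |(0 5 4 6 3 13 7 12 14 8 15 16 17 1 2)| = 15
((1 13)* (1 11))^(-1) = ((1 13 11))^(-1) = (1 11 13)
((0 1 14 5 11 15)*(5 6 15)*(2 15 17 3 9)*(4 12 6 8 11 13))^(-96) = ((0 1 14 8 11 5 13 4 12 6 17 3 9 2 15))^(-96) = (0 6 8 9 13)(1 17 11 2 4)(3 5 15 12 14)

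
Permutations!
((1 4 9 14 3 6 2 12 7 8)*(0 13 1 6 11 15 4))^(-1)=(0 1 13)(2 6 8 7 12)(3 14 9 4 15 11)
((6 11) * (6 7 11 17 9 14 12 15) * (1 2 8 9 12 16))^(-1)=(1 16 14 9 8 2)(6 15 12 17)(7 11)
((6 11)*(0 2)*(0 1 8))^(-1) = ((0 2 1 8)(6 11))^(-1) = (0 8 1 2)(6 11)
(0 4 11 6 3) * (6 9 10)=(0 4 11 9 10 6 3)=[4, 1, 2, 0, 11, 5, 3, 7, 8, 10, 6, 9]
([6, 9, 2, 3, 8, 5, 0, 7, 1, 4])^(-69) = [6, 8, 2, 3, 9, 5, 0, 7, 4, 1]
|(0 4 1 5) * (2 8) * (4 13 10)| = 6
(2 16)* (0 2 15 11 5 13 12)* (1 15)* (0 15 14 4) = (0 2 16 1 14 4)(5 13 12 15 11) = [2, 14, 16, 3, 0, 13, 6, 7, 8, 9, 10, 5, 15, 12, 4, 11, 1]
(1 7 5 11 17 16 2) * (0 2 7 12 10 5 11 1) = [2, 12, 0, 3, 4, 1, 6, 11, 8, 9, 5, 17, 10, 13, 14, 15, 7, 16] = (0 2)(1 12 10 5)(7 11 17 16)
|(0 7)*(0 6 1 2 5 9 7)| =6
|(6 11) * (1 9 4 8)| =|(1 9 4 8)(6 11)| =4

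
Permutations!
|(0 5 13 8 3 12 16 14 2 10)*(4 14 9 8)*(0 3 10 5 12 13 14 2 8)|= 8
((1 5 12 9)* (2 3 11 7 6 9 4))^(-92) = (1 6 11 2 12)(3 4 5 9 7)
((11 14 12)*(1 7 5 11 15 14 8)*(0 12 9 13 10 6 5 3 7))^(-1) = (0 1 8 11 5 6 10 13 9 14 15 12)(3 7)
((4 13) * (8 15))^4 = ((4 13)(8 15))^4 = (15)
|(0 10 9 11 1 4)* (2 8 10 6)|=9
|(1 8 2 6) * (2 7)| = 5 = |(1 8 7 2 6)|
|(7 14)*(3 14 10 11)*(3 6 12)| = |(3 14 7 10 11 6 12)| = 7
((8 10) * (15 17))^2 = (17) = ((8 10)(15 17))^2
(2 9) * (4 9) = (2 4 9) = [0, 1, 4, 3, 9, 5, 6, 7, 8, 2]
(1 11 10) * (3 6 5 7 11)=[0, 3, 2, 6, 4, 7, 5, 11, 8, 9, 1, 10]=(1 3 6 5 7 11 10)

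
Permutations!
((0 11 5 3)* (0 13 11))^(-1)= (3 5 11 13)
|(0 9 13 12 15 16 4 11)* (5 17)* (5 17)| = |(17)(0 9 13 12 15 16 4 11)| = 8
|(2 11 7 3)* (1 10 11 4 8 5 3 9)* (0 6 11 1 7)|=30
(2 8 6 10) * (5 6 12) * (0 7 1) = (0 7 1)(2 8 12 5 6 10) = [7, 0, 8, 3, 4, 6, 10, 1, 12, 9, 2, 11, 5]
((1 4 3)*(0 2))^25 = ((0 2)(1 4 3))^25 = (0 2)(1 4 3)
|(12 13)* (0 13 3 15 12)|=|(0 13)(3 15 12)|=6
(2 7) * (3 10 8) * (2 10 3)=(2 7 10 8)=[0, 1, 7, 3, 4, 5, 6, 10, 2, 9, 8]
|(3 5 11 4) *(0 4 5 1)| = |(0 4 3 1)(5 11)| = 4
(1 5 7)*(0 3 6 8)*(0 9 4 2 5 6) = (0 3)(1 6 8 9 4 2 5 7) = [3, 6, 5, 0, 2, 7, 8, 1, 9, 4]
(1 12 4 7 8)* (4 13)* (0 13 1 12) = (0 13 4 7 8 12 1) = [13, 0, 2, 3, 7, 5, 6, 8, 12, 9, 10, 11, 1, 4]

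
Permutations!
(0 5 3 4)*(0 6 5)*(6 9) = (3 4 9 6 5) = [0, 1, 2, 4, 9, 3, 5, 7, 8, 6]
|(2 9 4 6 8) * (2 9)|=4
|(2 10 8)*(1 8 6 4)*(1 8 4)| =6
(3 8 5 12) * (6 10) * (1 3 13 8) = (1 3)(5 12 13 8)(6 10) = [0, 3, 2, 1, 4, 12, 10, 7, 5, 9, 6, 11, 13, 8]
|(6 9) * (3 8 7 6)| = 5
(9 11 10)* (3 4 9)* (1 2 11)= (1 2 11 10 3 4 9)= [0, 2, 11, 4, 9, 5, 6, 7, 8, 1, 3, 10]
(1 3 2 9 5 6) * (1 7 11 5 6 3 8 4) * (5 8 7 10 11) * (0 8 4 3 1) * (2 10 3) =(0 8 2 9 6 3 10 11 4)(1 7 5) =[8, 7, 9, 10, 0, 1, 3, 5, 2, 6, 11, 4]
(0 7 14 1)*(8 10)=(0 7 14 1)(8 10)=[7, 0, 2, 3, 4, 5, 6, 14, 10, 9, 8, 11, 12, 13, 1]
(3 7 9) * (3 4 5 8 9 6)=[0, 1, 2, 7, 5, 8, 3, 6, 9, 4]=(3 7 6)(4 5 8 9)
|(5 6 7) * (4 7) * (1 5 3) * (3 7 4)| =|(7)(1 5 6 3)| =4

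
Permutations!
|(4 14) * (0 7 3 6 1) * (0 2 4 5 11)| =10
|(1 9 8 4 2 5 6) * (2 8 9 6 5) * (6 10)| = 6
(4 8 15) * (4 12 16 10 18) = (4 8 15 12 16 10 18) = [0, 1, 2, 3, 8, 5, 6, 7, 15, 9, 18, 11, 16, 13, 14, 12, 10, 17, 4]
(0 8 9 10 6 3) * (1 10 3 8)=(0 1 10 6 8 9 3)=[1, 10, 2, 0, 4, 5, 8, 7, 9, 3, 6]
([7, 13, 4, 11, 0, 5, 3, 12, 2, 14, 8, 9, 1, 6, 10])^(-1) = (0 4 2 8 10 14 9 11 3 6 13 1 12 7)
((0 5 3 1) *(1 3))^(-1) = ((0 5 1))^(-1) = (0 1 5)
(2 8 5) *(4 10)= (2 8 5)(4 10)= [0, 1, 8, 3, 10, 2, 6, 7, 5, 9, 4]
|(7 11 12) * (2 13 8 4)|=|(2 13 8 4)(7 11 12)|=12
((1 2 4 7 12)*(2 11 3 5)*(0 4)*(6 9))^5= ((0 4 7 12 1 11 3 5 2)(6 9))^5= (0 11 4 3 7 5 12 2 1)(6 9)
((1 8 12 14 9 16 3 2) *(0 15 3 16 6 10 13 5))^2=(16)(0 3 1 12 9 10 5 15 2 8 14 6 13)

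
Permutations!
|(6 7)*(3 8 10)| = |(3 8 10)(6 7)| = 6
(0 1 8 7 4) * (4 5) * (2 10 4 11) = (0 1 8 7 5 11 2 10 4) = [1, 8, 10, 3, 0, 11, 6, 5, 7, 9, 4, 2]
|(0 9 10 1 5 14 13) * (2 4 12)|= 21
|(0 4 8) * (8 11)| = |(0 4 11 8)| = 4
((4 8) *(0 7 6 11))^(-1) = ((0 7 6 11)(4 8))^(-1) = (0 11 6 7)(4 8)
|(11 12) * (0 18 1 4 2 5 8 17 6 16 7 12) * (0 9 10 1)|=|(0 18)(1 4 2 5 8 17 6 16 7 12 11 9 10)|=26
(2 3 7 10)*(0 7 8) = (0 7 10 2 3 8) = [7, 1, 3, 8, 4, 5, 6, 10, 0, 9, 2]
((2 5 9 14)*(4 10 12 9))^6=(2 14 9 12 10 4 5)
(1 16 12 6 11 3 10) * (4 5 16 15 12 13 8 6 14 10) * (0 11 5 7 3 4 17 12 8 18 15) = [11, 0, 2, 17, 7, 16, 5, 3, 6, 9, 1, 4, 14, 18, 10, 8, 13, 12, 15] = (0 11 4 7 3 17 12 14 10 1)(5 16 13 18 15 8 6)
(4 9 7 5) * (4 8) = [0, 1, 2, 3, 9, 8, 6, 5, 4, 7] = (4 9 7 5 8)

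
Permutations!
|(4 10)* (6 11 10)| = |(4 6 11 10)| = 4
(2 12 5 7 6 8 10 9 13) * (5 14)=(2 12 14 5 7 6 8 10 9 13)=[0, 1, 12, 3, 4, 7, 8, 6, 10, 13, 9, 11, 14, 2, 5]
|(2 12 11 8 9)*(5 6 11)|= 7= |(2 12 5 6 11 8 9)|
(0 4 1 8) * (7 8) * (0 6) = (0 4 1 7 8 6) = [4, 7, 2, 3, 1, 5, 0, 8, 6]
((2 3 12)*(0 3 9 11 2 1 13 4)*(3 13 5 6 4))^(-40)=(13)(2 11 9)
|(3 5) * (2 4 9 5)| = 5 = |(2 4 9 5 3)|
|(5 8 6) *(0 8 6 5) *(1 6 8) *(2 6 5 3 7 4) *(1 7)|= |(0 7 4 2 6)(1 5 8 3)|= 20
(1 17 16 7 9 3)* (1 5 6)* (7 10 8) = (1 17 16 10 8 7 9 3 5 6) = [0, 17, 2, 5, 4, 6, 1, 9, 7, 3, 8, 11, 12, 13, 14, 15, 10, 16]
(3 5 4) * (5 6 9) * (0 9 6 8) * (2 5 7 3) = (0 9 7 3 8)(2 5 4) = [9, 1, 5, 8, 2, 4, 6, 3, 0, 7]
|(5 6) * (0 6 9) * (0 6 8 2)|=3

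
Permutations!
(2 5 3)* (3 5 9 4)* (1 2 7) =(1 2 9 4 3 7) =[0, 2, 9, 7, 3, 5, 6, 1, 8, 4]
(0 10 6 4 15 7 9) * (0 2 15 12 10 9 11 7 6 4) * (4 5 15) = (0 9 2 4 12 10 5 15 6)(7 11) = [9, 1, 4, 3, 12, 15, 0, 11, 8, 2, 5, 7, 10, 13, 14, 6]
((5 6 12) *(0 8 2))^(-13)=((0 8 2)(5 6 12))^(-13)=(0 2 8)(5 12 6)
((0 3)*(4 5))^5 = (0 3)(4 5)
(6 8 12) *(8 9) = [0, 1, 2, 3, 4, 5, 9, 7, 12, 8, 10, 11, 6] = (6 9 8 12)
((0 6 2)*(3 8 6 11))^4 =((0 11 3 8 6 2))^4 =(0 6 3)(2 8 11)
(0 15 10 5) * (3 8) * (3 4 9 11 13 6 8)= (0 15 10 5)(4 9 11 13 6 8)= [15, 1, 2, 3, 9, 0, 8, 7, 4, 11, 5, 13, 12, 6, 14, 10]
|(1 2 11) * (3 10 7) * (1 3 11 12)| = 12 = |(1 2 12)(3 10 7 11)|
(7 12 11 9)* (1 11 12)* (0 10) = (12)(0 10)(1 11 9 7) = [10, 11, 2, 3, 4, 5, 6, 1, 8, 7, 0, 9, 12]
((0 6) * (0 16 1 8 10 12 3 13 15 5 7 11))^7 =((0 6 16 1 8 10 12 3 13 15 5 7 11))^7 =(0 3 6 13 16 15 1 5 8 7 10 11 12)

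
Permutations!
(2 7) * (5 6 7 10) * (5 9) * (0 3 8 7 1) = (0 3 8 7 2 10 9 5 6 1) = [3, 0, 10, 8, 4, 6, 1, 2, 7, 5, 9]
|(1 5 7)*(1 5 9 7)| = 4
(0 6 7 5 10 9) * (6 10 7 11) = [10, 1, 2, 3, 4, 7, 11, 5, 8, 0, 9, 6] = (0 10 9)(5 7)(6 11)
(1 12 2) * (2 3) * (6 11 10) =(1 12 3 2)(6 11 10) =[0, 12, 1, 2, 4, 5, 11, 7, 8, 9, 6, 10, 3]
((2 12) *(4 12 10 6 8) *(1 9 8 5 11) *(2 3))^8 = (1 6 3 8 11 10 12 9 5 2 4) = ((1 9 8 4 12 3 2 10 6 5 11))^8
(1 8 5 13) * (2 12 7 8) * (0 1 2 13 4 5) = (0 1 13 2 12 7 8)(4 5) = [1, 13, 12, 3, 5, 4, 6, 8, 0, 9, 10, 11, 7, 2]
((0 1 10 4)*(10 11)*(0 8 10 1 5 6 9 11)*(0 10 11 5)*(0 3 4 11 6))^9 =((0 3 4 8 6 9 5)(1 10 11))^9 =(11)(0 4 6 5 3 8 9)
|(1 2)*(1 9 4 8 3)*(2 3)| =4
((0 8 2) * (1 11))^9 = (1 11)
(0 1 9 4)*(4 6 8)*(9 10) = (0 1 10 9 6 8 4) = [1, 10, 2, 3, 0, 5, 8, 7, 4, 6, 9]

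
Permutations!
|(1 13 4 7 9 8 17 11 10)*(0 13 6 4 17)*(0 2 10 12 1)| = |(0 13 17 11 12 1 6 4 7 9 8 2 10)| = 13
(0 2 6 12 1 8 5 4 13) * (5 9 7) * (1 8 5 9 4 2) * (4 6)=[1, 5, 4, 3, 13, 2, 12, 9, 6, 7, 10, 11, 8, 0]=(0 1 5 2 4 13)(6 12 8)(7 9)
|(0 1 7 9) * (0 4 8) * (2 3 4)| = |(0 1 7 9 2 3 4 8)| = 8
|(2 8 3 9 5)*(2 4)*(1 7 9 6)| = |(1 7 9 5 4 2 8 3 6)| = 9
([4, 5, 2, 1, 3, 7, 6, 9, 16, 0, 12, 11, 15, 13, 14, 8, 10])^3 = (0 1 9 3 7 4 5)(8 12 16 15 10)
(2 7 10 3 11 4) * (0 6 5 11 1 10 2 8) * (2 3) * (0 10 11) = (0 6 5)(1 11 4 8 10 2 7 3) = [6, 11, 7, 1, 8, 0, 5, 3, 10, 9, 2, 4]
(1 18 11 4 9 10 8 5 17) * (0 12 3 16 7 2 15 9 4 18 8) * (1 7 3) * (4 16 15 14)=(0 12 1 8 5 17 7 2 14 4 16 3 15 9 10)(11 18)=[12, 8, 14, 15, 16, 17, 6, 2, 5, 10, 0, 18, 1, 13, 4, 9, 3, 7, 11]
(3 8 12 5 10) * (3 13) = (3 8 12 5 10 13) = [0, 1, 2, 8, 4, 10, 6, 7, 12, 9, 13, 11, 5, 3]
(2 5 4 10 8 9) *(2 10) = (2 5 4)(8 9 10) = [0, 1, 5, 3, 2, 4, 6, 7, 9, 10, 8]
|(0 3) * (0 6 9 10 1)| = |(0 3 6 9 10 1)| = 6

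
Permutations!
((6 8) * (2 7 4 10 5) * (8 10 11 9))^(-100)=((2 7 4 11 9 8 6 10 5))^(-100)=(2 5 10 6 8 9 11 4 7)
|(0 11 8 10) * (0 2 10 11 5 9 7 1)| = 10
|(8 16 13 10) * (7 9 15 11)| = 4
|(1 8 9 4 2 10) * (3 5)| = |(1 8 9 4 2 10)(3 5)| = 6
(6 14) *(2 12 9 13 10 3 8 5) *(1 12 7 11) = [0, 12, 7, 8, 4, 2, 14, 11, 5, 13, 3, 1, 9, 10, 6] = (1 12 9 13 10 3 8 5 2 7 11)(6 14)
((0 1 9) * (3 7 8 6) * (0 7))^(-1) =((0 1 9 7 8 6 3))^(-1) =(0 3 6 8 7 9 1)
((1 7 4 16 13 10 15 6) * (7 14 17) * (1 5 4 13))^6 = (1 15 14 6 17 5 7 4 13 16 10)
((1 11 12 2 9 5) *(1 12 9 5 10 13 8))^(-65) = ((1 11 9 10 13 8)(2 5 12))^(-65) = (1 11 9 10 13 8)(2 5 12)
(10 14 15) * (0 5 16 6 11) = (0 5 16 6 11)(10 14 15) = [5, 1, 2, 3, 4, 16, 11, 7, 8, 9, 14, 0, 12, 13, 15, 10, 6]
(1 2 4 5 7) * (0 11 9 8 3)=(0 11 9 8 3)(1 2 4 5 7)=[11, 2, 4, 0, 5, 7, 6, 1, 3, 8, 10, 9]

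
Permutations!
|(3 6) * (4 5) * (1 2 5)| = |(1 2 5 4)(3 6)| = 4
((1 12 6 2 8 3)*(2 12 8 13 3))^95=(13)(6 12)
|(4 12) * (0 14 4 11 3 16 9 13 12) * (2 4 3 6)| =|(0 14 3 16 9 13 12 11 6 2 4)| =11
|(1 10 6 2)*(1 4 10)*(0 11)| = 4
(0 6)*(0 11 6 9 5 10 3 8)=(0 9 5 10 3 8)(6 11)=[9, 1, 2, 8, 4, 10, 11, 7, 0, 5, 3, 6]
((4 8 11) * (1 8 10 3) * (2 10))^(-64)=(1 3 10 2 4 11 8)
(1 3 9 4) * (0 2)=(0 2)(1 3 9 4)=[2, 3, 0, 9, 1, 5, 6, 7, 8, 4]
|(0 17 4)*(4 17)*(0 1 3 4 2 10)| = |(17)(0 2 10)(1 3 4)| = 3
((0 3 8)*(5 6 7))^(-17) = (0 3 8)(5 6 7)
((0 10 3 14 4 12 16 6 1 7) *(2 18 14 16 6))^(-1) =((0 10 3 16 2 18 14 4 12 6 1 7))^(-1) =(0 7 1 6 12 4 14 18 2 16 3 10)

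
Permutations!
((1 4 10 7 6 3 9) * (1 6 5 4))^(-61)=(3 6 9)(4 5 7 10)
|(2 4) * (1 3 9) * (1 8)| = 4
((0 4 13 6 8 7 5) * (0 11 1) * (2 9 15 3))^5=((0 4 13 6 8 7 5 11 1)(2 9 15 3))^5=(0 7 4 5 13 11 6 1 8)(2 9 15 3)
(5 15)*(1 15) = [0, 15, 2, 3, 4, 1, 6, 7, 8, 9, 10, 11, 12, 13, 14, 5] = (1 15 5)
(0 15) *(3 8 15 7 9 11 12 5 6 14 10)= (0 7 9 11 12 5 6 14 10 3 8 15)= [7, 1, 2, 8, 4, 6, 14, 9, 15, 11, 3, 12, 5, 13, 10, 0]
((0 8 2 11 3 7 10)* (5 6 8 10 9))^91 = ((0 10)(2 11 3 7 9 5 6 8))^91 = (0 10)(2 7 6 11 9 8 3 5)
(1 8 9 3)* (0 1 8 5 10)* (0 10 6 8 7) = (10)(0 1 5 6 8 9 3 7) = [1, 5, 2, 7, 4, 6, 8, 0, 9, 3, 10]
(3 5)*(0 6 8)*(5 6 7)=(0 7 5 3 6 8)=[7, 1, 2, 6, 4, 3, 8, 5, 0]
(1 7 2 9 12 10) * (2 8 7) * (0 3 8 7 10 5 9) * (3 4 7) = (0 4 7 3 8 10 1 2)(5 9 12) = [4, 2, 0, 8, 7, 9, 6, 3, 10, 12, 1, 11, 5]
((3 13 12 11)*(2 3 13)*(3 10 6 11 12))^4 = (2 13 6)(3 11 10)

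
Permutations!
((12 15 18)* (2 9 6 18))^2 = (2 6 12)(9 18 15)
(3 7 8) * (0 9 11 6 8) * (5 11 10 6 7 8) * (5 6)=(0 9 10 5 11 7)(3 8)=[9, 1, 2, 8, 4, 11, 6, 0, 3, 10, 5, 7]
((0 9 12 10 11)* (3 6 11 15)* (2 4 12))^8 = ((0 9 2 4 12 10 15 3 6 11))^8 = (0 6 15 12 2)(3 10 4 9 11)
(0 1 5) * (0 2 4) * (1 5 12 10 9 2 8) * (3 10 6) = (0 5 8 1 12 6 3 10 9 2 4) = [5, 12, 4, 10, 0, 8, 3, 7, 1, 2, 9, 11, 6]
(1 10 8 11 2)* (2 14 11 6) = [0, 10, 1, 3, 4, 5, 2, 7, 6, 9, 8, 14, 12, 13, 11] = (1 10 8 6 2)(11 14)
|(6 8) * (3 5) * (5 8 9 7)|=|(3 8 6 9 7 5)|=6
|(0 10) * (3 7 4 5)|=|(0 10)(3 7 4 5)|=4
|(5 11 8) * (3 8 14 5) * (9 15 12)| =6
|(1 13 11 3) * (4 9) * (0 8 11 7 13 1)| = 4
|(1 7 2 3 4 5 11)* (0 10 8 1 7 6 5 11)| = |(0 10 8 1 6 5)(2 3 4 11 7)| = 30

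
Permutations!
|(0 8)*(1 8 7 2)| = 5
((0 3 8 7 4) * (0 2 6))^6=(0 6 2 4 7 8 3)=((0 3 8 7 4 2 6))^6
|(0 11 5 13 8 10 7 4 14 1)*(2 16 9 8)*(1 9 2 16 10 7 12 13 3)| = |(0 11 5 3 1)(2 10 12 13 16)(4 14 9 8 7)| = 5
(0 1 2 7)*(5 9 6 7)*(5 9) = [1, 2, 9, 3, 4, 5, 7, 0, 8, 6] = (0 1 2 9 6 7)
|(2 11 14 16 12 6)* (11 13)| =|(2 13 11 14 16 12 6)| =7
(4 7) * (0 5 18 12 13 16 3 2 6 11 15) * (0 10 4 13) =[5, 1, 6, 2, 7, 18, 11, 13, 8, 9, 4, 15, 0, 16, 14, 10, 3, 17, 12] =(0 5 18 12)(2 6 11 15 10 4 7 13 16 3)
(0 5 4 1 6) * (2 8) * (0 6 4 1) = [5, 4, 8, 3, 0, 1, 6, 7, 2] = (0 5 1 4)(2 8)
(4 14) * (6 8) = (4 14)(6 8) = [0, 1, 2, 3, 14, 5, 8, 7, 6, 9, 10, 11, 12, 13, 4]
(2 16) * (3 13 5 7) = (2 16)(3 13 5 7) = [0, 1, 16, 13, 4, 7, 6, 3, 8, 9, 10, 11, 12, 5, 14, 15, 2]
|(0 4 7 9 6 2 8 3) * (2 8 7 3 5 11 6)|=12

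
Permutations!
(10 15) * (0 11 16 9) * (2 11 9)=(0 9)(2 11 16)(10 15)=[9, 1, 11, 3, 4, 5, 6, 7, 8, 0, 15, 16, 12, 13, 14, 10, 2]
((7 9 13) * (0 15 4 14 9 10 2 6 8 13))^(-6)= ((0 15 4 14 9)(2 6 8 13 7 10))^(-6)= (0 9 14 4 15)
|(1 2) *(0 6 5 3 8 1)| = |(0 6 5 3 8 1 2)| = 7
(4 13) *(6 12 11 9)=[0, 1, 2, 3, 13, 5, 12, 7, 8, 6, 10, 9, 11, 4]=(4 13)(6 12 11 9)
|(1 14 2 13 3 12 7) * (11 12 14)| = |(1 11 12 7)(2 13 3 14)| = 4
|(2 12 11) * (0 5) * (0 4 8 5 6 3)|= |(0 6 3)(2 12 11)(4 8 5)|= 3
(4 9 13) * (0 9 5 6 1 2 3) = [9, 2, 3, 0, 5, 6, 1, 7, 8, 13, 10, 11, 12, 4] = (0 9 13 4 5 6 1 2 3)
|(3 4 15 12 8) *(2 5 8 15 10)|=6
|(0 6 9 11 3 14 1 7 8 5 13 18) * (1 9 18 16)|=|(0 6 18)(1 7 8 5 13 16)(3 14 9 11)|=12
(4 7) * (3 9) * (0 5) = [5, 1, 2, 9, 7, 0, 6, 4, 8, 3] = (0 5)(3 9)(4 7)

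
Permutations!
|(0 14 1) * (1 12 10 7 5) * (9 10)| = 8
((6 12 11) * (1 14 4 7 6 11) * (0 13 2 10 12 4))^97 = (0 14 1 12 10 2 13)(4 7 6)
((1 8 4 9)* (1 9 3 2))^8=(9)(1 3 8 2 4)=((9)(1 8 4 3 2))^8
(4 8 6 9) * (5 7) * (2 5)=[0, 1, 5, 3, 8, 7, 9, 2, 6, 4]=(2 5 7)(4 8 6 9)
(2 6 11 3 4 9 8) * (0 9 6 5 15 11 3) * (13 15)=(0 9 8 2 5 13 15 11)(3 4 6)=[9, 1, 5, 4, 6, 13, 3, 7, 2, 8, 10, 0, 12, 15, 14, 11]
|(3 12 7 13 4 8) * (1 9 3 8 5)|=8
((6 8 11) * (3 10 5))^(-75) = (11)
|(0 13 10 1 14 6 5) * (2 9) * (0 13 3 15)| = |(0 3 15)(1 14 6 5 13 10)(2 9)| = 6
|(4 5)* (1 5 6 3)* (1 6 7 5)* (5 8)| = |(3 6)(4 7 8 5)| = 4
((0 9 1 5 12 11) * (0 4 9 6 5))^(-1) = ((0 6 5 12 11 4 9 1))^(-1) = (0 1 9 4 11 12 5 6)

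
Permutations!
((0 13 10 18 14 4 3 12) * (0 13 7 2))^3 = ((0 7 2)(3 12 13 10 18 14 4))^3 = (3 10 4 13 14 12 18)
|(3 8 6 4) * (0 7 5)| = |(0 7 5)(3 8 6 4)| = 12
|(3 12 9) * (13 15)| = 6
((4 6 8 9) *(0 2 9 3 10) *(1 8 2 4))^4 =(0 9 10 2 3 6 8 4 1)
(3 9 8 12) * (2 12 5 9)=(2 12 3)(5 9 8)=[0, 1, 12, 2, 4, 9, 6, 7, 5, 8, 10, 11, 3]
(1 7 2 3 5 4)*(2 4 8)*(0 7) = (0 7 4 1)(2 3 5 8) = [7, 0, 3, 5, 1, 8, 6, 4, 2]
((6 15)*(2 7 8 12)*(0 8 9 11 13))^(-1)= (0 13 11 9 7 2 12 8)(6 15)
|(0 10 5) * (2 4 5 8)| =6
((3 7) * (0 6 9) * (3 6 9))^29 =(0 9)(3 6 7)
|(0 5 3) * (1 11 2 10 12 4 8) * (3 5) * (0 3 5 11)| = 9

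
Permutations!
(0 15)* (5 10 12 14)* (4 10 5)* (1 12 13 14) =[15, 12, 2, 3, 10, 5, 6, 7, 8, 9, 13, 11, 1, 14, 4, 0] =(0 15)(1 12)(4 10 13 14)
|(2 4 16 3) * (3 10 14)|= 6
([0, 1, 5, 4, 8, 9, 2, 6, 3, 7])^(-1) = (2 6 7 9 5)(3 8 4)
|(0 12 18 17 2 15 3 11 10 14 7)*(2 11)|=24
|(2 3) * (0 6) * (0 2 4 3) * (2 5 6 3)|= |(0 3 4 2)(5 6)|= 4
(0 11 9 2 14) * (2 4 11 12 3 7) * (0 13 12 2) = (0 2 14 13 12 3 7)(4 11 9) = [2, 1, 14, 7, 11, 5, 6, 0, 8, 4, 10, 9, 3, 12, 13]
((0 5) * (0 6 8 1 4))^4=((0 5 6 8 1 4))^4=(0 1 6)(4 8 5)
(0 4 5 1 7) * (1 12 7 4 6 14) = (0 6 14 1 4 5 12 7) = [6, 4, 2, 3, 5, 12, 14, 0, 8, 9, 10, 11, 7, 13, 1]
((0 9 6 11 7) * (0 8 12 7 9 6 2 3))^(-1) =(0 3 2 9 11 6)(7 12 8)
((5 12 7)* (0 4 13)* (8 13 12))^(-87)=(0 5 4 8 12 13 7)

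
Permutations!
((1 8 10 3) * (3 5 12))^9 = ((1 8 10 5 12 3))^9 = (1 5)(3 10)(8 12)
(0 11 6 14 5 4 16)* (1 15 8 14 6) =(0 11 1 15 8 14 5 4 16) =[11, 15, 2, 3, 16, 4, 6, 7, 14, 9, 10, 1, 12, 13, 5, 8, 0]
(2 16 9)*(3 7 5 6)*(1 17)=(1 17)(2 16 9)(3 7 5 6)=[0, 17, 16, 7, 4, 6, 3, 5, 8, 2, 10, 11, 12, 13, 14, 15, 9, 1]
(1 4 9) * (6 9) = (1 4 6 9) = [0, 4, 2, 3, 6, 5, 9, 7, 8, 1]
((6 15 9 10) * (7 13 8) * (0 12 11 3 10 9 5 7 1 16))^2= (0 11 10 15 7 8 16 12 3 6 5 13 1)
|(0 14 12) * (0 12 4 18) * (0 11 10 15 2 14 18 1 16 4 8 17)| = 9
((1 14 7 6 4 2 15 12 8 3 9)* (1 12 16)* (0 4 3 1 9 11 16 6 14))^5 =((0 4 2 15 6 3 11 16 9 12 8 1)(7 14))^5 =(0 3 8 15 9 4 11 1 6 12 2 16)(7 14)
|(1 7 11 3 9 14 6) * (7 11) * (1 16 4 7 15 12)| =|(1 11 3 9 14 6 16 4 7 15 12)| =11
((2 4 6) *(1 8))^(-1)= (1 8)(2 6 4)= ((1 8)(2 4 6))^(-1)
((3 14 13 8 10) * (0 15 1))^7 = ((0 15 1)(3 14 13 8 10))^7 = (0 15 1)(3 13 10 14 8)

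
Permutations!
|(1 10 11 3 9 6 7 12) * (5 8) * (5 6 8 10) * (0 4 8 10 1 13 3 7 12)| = 22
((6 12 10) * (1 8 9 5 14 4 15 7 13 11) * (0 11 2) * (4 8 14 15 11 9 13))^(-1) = (0 2 13 8 14 1 11 4 7 15 5 9)(6 10 12)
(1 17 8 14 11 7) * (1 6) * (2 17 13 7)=(1 13 7 6)(2 17 8 14 11)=[0, 13, 17, 3, 4, 5, 1, 6, 14, 9, 10, 2, 12, 7, 11, 15, 16, 8]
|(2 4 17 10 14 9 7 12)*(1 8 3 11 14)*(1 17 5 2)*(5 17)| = 40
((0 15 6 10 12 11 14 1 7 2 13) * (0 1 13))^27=((0 15 6 10 12 11 14 13 1 7 2))^27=(0 11 2 12 7 10 1 6 13 15 14)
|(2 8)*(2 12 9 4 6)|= |(2 8 12 9 4 6)|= 6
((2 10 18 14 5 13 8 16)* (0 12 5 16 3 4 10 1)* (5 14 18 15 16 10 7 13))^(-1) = ((18)(0 12 14 10 15 16 2 1)(3 4 7 13 8))^(-1) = (18)(0 1 2 16 15 10 14 12)(3 8 13 7 4)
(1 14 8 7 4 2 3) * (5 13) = [0, 14, 3, 1, 2, 13, 6, 4, 7, 9, 10, 11, 12, 5, 8] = (1 14 8 7 4 2 3)(5 13)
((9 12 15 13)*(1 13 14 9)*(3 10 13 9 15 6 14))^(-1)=((1 9 12 6 14 15 3 10 13))^(-1)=(1 13 10 3 15 14 6 12 9)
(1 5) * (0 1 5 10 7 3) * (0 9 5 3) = (0 1 10 7)(3 9 5) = [1, 10, 2, 9, 4, 3, 6, 0, 8, 5, 7]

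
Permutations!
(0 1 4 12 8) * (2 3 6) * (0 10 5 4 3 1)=[0, 3, 1, 6, 12, 4, 2, 7, 10, 9, 5, 11, 8]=(1 3 6 2)(4 12 8 10 5)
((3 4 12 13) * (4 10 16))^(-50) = (3 12 16)(4 10 13) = ((3 10 16 4 12 13))^(-50)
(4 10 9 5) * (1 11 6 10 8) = (1 11 6 10 9 5 4 8) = [0, 11, 2, 3, 8, 4, 10, 7, 1, 5, 9, 6]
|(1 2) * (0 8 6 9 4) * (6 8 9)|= |(0 9 4)(1 2)|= 6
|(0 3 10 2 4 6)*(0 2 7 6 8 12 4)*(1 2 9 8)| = |(0 3 10 7 6 9 8 12 4 1 2)| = 11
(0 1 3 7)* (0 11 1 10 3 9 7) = (0 10 3)(1 9 7 11) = [10, 9, 2, 0, 4, 5, 6, 11, 8, 7, 3, 1]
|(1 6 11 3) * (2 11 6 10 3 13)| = 3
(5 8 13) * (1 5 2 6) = (1 5 8 13 2 6) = [0, 5, 6, 3, 4, 8, 1, 7, 13, 9, 10, 11, 12, 2]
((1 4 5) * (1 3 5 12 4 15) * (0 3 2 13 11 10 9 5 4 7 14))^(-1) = ((0 3 4 12 7 14)(1 15)(2 13 11 10 9 5))^(-1) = (0 14 7 12 4 3)(1 15)(2 5 9 10 11 13)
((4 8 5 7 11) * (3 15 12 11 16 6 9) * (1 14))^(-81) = ((1 14)(3 15 12 11 4 8 5 7 16 6 9))^(-81) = (1 14)(3 7 11 9 5 12 6 8 15 16 4)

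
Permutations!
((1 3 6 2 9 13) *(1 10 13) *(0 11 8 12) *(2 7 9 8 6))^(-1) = (0 12 8 2 3 1 9 7 6 11)(10 13)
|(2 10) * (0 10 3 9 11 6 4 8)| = |(0 10 2 3 9 11 6 4 8)| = 9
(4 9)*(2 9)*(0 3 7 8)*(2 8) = (0 3 7 2 9 4 8) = [3, 1, 9, 7, 8, 5, 6, 2, 0, 4]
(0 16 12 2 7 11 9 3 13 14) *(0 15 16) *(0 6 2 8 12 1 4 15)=(0 6 2 7 11 9 3 13 14)(1 4 15 16)(8 12)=[6, 4, 7, 13, 15, 5, 2, 11, 12, 3, 10, 9, 8, 14, 0, 16, 1]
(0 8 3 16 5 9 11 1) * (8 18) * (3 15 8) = (0 18 3 16 5 9 11 1)(8 15) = [18, 0, 2, 16, 4, 9, 6, 7, 15, 11, 10, 1, 12, 13, 14, 8, 5, 17, 3]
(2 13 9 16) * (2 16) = (16)(2 13 9) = [0, 1, 13, 3, 4, 5, 6, 7, 8, 2, 10, 11, 12, 9, 14, 15, 16]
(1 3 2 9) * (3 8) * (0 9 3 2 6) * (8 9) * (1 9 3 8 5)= (9)(0 5 1 3 6)(2 8)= [5, 3, 8, 6, 4, 1, 0, 7, 2, 9]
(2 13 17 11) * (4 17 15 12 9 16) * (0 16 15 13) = (0 16 4 17 11 2)(9 15 12) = [16, 1, 0, 3, 17, 5, 6, 7, 8, 15, 10, 2, 9, 13, 14, 12, 4, 11]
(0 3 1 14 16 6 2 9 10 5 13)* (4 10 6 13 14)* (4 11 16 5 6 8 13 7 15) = (0 3 1 11 16 7 15 4 10 6 2 9 8 13)(5 14) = [3, 11, 9, 1, 10, 14, 2, 15, 13, 8, 6, 16, 12, 0, 5, 4, 7]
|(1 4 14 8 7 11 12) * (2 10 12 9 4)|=12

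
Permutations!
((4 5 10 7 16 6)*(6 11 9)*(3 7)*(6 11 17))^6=(3 5 6 16)(4 17 7 10)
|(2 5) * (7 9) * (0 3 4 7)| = 10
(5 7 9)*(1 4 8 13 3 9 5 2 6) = (1 4 8 13 3 9 2 6)(5 7) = [0, 4, 6, 9, 8, 7, 1, 5, 13, 2, 10, 11, 12, 3]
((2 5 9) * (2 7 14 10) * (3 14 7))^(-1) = ((2 5 9 3 14 10))^(-1) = (2 10 14 3 9 5)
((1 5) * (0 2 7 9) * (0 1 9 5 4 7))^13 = (0 2)(1 5 4 9 7)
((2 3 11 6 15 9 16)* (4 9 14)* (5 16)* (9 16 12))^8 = (16)(5 9 12) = ((2 3 11 6 15 14 4 16)(5 12 9))^8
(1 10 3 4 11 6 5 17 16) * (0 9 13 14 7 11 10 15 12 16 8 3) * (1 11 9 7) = (0 7 9 13 14 1 15 12 16 11 6 5 17 8 3 4 10) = [7, 15, 2, 4, 10, 17, 5, 9, 3, 13, 0, 6, 16, 14, 1, 12, 11, 8]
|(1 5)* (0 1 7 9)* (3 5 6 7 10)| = |(0 1 6 7 9)(3 5 10)| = 15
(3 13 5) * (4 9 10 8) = [0, 1, 2, 13, 9, 3, 6, 7, 4, 10, 8, 11, 12, 5] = (3 13 5)(4 9 10 8)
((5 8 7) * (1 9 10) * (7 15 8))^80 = (15)(1 10 9)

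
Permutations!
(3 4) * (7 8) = (3 4)(7 8) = [0, 1, 2, 4, 3, 5, 6, 8, 7]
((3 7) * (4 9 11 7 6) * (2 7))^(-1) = ((2 7 3 6 4 9 11))^(-1) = (2 11 9 4 6 3 7)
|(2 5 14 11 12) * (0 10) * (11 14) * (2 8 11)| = 6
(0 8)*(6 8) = (0 6 8) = [6, 1, 2, 3, 4, 5, 8, 7, 0]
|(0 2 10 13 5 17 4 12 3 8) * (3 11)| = 11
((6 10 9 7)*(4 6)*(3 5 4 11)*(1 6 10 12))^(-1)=((1 6 12)(3 5 4 10 9 7 11))^(-1)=(1 12 6)(3 11 7 9 10 4 5)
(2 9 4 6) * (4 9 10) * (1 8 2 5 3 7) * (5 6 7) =(1 8 2 10 4 7)(3 5) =[0, 8, 10, 5, 7, 3, 6, 1, 2, 9, 4]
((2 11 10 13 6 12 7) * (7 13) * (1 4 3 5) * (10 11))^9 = (13)(1 4 3 5)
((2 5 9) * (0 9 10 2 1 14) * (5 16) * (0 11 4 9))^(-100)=((1 14 11 4 9)(2 16 5 10))^(-100)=(16)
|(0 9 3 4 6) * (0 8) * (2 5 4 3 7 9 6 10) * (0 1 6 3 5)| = 6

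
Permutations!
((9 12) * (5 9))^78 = ((5 9 12))^78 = (12)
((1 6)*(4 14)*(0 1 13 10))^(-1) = ((0 1 6 13 10)(4 14))^(-1) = (0 10 13 6 1)(4 14)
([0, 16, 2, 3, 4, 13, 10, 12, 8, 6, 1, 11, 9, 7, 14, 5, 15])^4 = (1 13 6 15 12)(5 9 16 7 10)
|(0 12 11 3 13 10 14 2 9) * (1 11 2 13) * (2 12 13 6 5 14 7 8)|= 21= |(0 13 10 7 8 2 9)(1 11 3)(5 14 6)|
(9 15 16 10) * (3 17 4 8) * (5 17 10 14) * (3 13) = (3 10 9 15 16 14 5 17 4 8 13) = [0, 1, 2, 10, 8, 17, 6, 7, 13, 15, 9, 11, 12, 3, 5, 16, 14, 4]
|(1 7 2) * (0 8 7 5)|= 6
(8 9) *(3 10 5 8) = [0, 1, 2, 10, 4, 8, 6, 7, 9, 3, 5] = (3 10 5 8 9)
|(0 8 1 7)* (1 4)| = 5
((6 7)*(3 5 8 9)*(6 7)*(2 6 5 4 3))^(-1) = ((2 6 5 8 9)(3 4))^(-1) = (2 9 8 5 6)(3 4)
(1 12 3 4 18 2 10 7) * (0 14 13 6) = (0 14 13 6)(1 12 3 4 18 2 10 7) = [14, 12, 10, 4, 18, 5, 0, 1, 8, 9, 7, 11, 3, 6, 13, 15, 16, 17, 2]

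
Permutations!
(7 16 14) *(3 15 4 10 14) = (3 15 4 10 14 7 16) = [0, 1, 2, 15, 10, 5, 6, 16, 8, 9, 14, 11, 12, 13, 7, 4, 3]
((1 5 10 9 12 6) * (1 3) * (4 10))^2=(1 4 9 6)(3 5 10 12)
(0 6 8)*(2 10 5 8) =(0 6 2 10 5 8) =[6, 1, 10, 3, 4, 8, 2, 7, 0, 9, 5]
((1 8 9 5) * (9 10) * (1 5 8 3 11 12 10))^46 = ((1 3 11 12 10 9 8))^46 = (1 10 3 9 11 8 12)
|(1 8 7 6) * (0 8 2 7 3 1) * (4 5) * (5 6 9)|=10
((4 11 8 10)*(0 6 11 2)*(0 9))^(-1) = ((0 6 11 8 10 4 2 9))^(-1) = (0 9 2 4 10 8 11 6)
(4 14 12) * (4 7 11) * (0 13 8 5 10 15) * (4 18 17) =(0 13 8 5 10 15)(4 14 12 7 11 18 17) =[13, 1, 2, 3, 14, 10, 6, 11, 5, 9, 15, 18, 7, 8, 12, 0, 16, 4, 17]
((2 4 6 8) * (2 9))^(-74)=((2 4 6 8 9))^(-74)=(2 4 6 8 9)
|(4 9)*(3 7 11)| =6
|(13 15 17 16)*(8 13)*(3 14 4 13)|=8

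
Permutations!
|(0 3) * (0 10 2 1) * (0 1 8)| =5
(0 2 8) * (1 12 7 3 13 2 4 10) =(0 4 10 1 12 7 3 13 2 8) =[4, 12, 8, 13, 10, 5, 6, 3, 0, 9, 1, 11, 7, 2]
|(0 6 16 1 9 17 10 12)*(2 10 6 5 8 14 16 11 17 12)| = |(0 5 8 14 16 1 9 12)(2 10)(6 11 17)| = 24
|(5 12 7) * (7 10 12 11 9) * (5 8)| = 10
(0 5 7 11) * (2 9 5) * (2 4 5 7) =(0 4 5 2 9 7 11) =[4, 1, 9, 3, 5, 2, 6, 11, 8, 7, 10, 0]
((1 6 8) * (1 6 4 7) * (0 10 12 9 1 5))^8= (12)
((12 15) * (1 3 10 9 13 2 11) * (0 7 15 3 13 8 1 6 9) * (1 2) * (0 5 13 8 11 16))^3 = ((0 7 15 12 3 10 5 13 1 8 2 16)(6 9 11))^3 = (0 12 5 8)(1 16 15 10)(2 7 3 13)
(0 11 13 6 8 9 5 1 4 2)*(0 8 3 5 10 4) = (0 11 13 6 3 5 1)(2 8 9 10 4) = [11, 0, 8, 5, 2, 1, 3, 7, 9, 10, 4, 13, 12, 6]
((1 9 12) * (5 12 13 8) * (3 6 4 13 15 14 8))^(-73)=(1 8 9 5 15 12 14)(3 13 4 6)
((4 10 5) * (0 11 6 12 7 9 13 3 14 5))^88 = ((0 11 6 12 7 9 13 3 14 5 4 10))^88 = (0 7 14)(3 10 12)(4 6 13)(5 11 9)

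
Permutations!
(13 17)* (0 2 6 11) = (0 2 6 11)(13 17) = [2, 1, 6, 3, 4, 5, 11, 7, 8, 9, 10, 0, 12, 17, 14, 15, 16, 13]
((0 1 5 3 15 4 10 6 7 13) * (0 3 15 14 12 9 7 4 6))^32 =((0 1 5 15 6 4 10)(3 14 12 9 7 13))^32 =(0 6 1 4 5 10 15)(3 12 7)(9 13 14)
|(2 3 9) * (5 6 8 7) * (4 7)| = |(2 3 9)(4 7 5 6 8)| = 15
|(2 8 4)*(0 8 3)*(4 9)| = |(0 8 9 4 2 3)| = 6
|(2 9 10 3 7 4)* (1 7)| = |(1 7 4 2 9 10 3)| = 7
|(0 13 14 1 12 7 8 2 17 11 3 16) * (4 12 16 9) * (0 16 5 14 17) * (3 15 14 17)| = 18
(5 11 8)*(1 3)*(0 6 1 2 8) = (0 6 1 3 2 8 5 11) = [6, 3, 8, 2, 4, 11, 1, 7, 5, 9, 10, 0]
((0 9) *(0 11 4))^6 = ((0 9 11 4))^6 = (0 11)(4 9)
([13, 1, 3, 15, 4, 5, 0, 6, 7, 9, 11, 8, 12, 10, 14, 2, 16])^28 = (16)(2 3 15)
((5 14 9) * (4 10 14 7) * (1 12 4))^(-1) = ((1 12 4 10 14 9 5 7))^(-1) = (1 7 5 9 14 10 4 12)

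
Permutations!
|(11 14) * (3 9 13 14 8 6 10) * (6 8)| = 7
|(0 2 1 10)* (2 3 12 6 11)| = |(0 3 12 6 11 2 1 10)| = 8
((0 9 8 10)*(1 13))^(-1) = (0 10 8 9)(1 13)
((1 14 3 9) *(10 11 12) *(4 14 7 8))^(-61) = (1 8 14 9 7 4 3)(10 12 11)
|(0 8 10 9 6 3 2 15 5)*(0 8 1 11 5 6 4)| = 8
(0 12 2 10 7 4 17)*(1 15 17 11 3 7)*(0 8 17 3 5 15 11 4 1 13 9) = (0 12 2 10 13 9)(1 11 5 15 3 7)(8 17) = [12, 11, 10, 7, 4, 15, 6, 1, 17, 0, 13, 5, 2, 9, 14, 3, 16, 8]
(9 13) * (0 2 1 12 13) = (0 2 1 12 13 9) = [2, 12, 1, 3, 4, 5, 6, 7, 8, 0, 10, 11, 13, 9]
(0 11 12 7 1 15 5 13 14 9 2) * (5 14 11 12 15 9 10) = (0 12 7 1 9 2)(5 13 11 15 14 10) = [12, 9, 0, 3, 4, 13, 6, 1, 8, 2, 5, 15, 7, 11, 10, 14]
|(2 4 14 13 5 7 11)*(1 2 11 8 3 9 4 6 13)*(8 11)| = 12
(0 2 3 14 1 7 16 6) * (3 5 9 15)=(0 2 5 9 15 3 14 1 7 16 6)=[2, 7, 5, 14, 4, 9, 0, 16, 8, 15, 10, 11, 12, 13, 1, 3, 6]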